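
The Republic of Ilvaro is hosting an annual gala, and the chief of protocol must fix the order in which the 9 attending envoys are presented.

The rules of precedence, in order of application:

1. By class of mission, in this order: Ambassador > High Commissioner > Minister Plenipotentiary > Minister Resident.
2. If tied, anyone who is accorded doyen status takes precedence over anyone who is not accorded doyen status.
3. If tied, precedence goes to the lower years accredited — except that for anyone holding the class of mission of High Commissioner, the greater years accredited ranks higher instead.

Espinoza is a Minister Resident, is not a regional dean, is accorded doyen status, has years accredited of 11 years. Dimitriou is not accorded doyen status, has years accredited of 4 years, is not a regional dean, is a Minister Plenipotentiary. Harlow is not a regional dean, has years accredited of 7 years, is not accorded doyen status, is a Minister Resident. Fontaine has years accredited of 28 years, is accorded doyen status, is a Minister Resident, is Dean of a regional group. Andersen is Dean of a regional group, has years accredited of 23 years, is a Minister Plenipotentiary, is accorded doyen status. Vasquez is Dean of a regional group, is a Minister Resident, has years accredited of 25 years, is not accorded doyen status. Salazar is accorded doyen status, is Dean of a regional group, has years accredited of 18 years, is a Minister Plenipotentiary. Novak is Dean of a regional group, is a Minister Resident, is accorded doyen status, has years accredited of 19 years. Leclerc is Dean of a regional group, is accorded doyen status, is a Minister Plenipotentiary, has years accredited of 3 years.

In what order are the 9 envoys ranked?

Leclerc, Salazar, Andersen, Dimitriou, Espinoza, Novak, Fontaine, Harlow, Vasquez

By class of mission: Leclerc, Salazar, Andersen and Dimitriou (Minister Plenipotentiary); then Espinoza, Novak, Fontaine, Harlow and Vasquez (Minister Resident).
Among Leclerc, Salazar, Andersen and Dimitriou, accorded doyen status before not accorded doyen status: Leclerc, Salazar and Andersen (accorded doyen status) before Dimitriou (not accorded doyen status).
Among Leclerc, Salazar and Andersen, by years accredited (lower first): Leclerc (3 years) before Salazar (18 years) before Andersen (23 years).
Among Espinoza, Novak, Fontaine, Harlow and Vasquez, accorded doyen status before not accorded doyen status: Espinoza, Novak and Fontaine (accorded doyen status) before Harlow and Vasquez (not accorded doyen status).
Among Espinoza, Novak and Fontaine, by years accredited (lower first): Espinoza (11 years) before Novak (19 years) before Fontaine (28 years).
Among Harlow and Vasquez, by years accredited (lower first): Harlow (7 years) before Vasquez (25 years).
Full order: Leclerc, Salazar, Andersen, Dimitriou, Espinoza, Novak, Fontaine, Harlow, Vasquez.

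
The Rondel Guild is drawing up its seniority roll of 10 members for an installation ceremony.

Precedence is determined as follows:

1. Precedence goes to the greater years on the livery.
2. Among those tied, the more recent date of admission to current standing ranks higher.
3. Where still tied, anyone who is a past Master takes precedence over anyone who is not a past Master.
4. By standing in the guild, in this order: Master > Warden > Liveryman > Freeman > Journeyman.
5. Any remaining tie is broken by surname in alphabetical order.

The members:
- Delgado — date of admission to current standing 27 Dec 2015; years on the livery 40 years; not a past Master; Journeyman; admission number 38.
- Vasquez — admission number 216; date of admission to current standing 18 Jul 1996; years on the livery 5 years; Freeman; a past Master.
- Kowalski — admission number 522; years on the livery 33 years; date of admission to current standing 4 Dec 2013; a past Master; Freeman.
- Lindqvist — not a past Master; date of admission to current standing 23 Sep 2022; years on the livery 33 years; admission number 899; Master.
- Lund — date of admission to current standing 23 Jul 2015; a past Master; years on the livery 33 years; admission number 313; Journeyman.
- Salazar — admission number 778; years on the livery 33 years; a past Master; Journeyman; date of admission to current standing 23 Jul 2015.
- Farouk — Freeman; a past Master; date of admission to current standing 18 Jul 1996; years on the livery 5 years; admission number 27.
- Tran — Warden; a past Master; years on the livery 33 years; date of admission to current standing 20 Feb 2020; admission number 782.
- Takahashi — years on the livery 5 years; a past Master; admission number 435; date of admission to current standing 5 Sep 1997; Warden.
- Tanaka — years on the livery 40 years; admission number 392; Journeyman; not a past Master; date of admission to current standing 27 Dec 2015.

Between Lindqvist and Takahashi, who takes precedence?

Lindqvist

By years on the livery (higher first): Delgado and Tanaka (both 40 years); then Lindqvist, Tran, Lund, Salazar and Kowalski (each 33 years); then Takahashi, Farouk and Vasquez (each 5 years).
Delgado and Tanaka both have date of admission to current standing 27 Dec 2015, so the next rule applies.
Delgado and Tanaka are each not a past Master, so the next rule applies.
Delgado and Tanaka are each Journeyman, so the next rule applies.
Among Delgado and Tanaka, alphabetically by surname: Delgado before Tanaka.
Among Lindqvist, Tran, Lund, Salazar and Kowalski, by date of admission to current standing (later first): Lindqvist (23 Sep 2022) before Tran (20 Feb 2020) before Lund and Salazar (23 Jul 2015) before Kowalski (4 Dec 2013).
Lund and Salazar are each a past Master, so the next rule applies.
Lund and Salazar are each Journeyman, so the next rule applies.
Among Lund and Salazar, alphabetically by surname: Lund before Salazar.
Among Takahashi, Farouk and Vasquez, by date of admission to current standing (later first): Takahashi (5 Sep 1997) before Farouk and Vasquez (18 Jul 1996).
Farouk and Vasquez are each a past Master, so the next rule applies.
Farouk and Vasquez are each Freeman, so the next rule applies.
Among Farouk and Vasquez, alphabetically by surname: Farouk before Vasquez.
So Lindqvist takes precedence.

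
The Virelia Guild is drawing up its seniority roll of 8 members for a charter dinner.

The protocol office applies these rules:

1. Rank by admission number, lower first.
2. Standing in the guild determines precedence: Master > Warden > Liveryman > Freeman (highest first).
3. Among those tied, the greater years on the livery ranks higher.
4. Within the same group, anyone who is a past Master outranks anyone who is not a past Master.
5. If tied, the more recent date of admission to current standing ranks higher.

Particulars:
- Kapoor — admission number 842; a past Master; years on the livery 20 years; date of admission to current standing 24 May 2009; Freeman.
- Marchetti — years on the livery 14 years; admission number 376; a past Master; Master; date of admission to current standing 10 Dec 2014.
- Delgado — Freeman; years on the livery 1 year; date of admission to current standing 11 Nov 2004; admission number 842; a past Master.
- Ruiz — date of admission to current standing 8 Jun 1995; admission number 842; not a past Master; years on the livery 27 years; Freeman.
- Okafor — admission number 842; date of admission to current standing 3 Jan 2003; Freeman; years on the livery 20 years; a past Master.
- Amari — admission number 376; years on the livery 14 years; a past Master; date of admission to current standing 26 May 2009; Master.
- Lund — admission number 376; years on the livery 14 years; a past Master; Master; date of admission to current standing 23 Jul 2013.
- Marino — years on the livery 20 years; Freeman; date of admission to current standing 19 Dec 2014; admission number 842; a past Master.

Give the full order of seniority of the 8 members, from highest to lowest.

By admission number (lower first): Marchetti, Lund and Amari (each 376); then Ruiz, Marino, Kapoor, Okafor and Delgado (each 842).
Marchetti, Lund and Amari are each Master, so the next rule applies.
Marchetti, Lund and Amari all have years on the livery 14 years, so the next rule applies.
Marchetti, Lund and Amari are each a past Master, so the next rule applies.
Among Marchetti, Lund and Amari, by date of admission to current standing (later first): Marchetti (10 Dec 2014) before Lund (23 Jul 2013) before Amari (26 May 2009).
Ruiz, Marino, Kapoor, Okafor and Delgado are each Freeman, so the next rule applies.
Among Ruiz, Marino, Kapoor, Okafor and Delgado, by years on the livery (higher first): Ruiz (27 years) before Marino, Kapoor and Okafor (20 years) before Delgado (1 year).
Marino, Kapoor and Okafor are each a past Master, so the next rule applies.
Among Marino, Kapoor and Okafor, by date of admission to current standing (later first): Marino (19 Dec 2014) before Kapoor (24 May 2009) before Okafor (3 Jan 2003).
Full order: Marchetti, Lund, Amari, Ruiz, Marino, Kapoor, Okafor, Delgado.

Marchetti, Lund, Amari, Ruiz, Marino, Kapoor, Okafor, Delgado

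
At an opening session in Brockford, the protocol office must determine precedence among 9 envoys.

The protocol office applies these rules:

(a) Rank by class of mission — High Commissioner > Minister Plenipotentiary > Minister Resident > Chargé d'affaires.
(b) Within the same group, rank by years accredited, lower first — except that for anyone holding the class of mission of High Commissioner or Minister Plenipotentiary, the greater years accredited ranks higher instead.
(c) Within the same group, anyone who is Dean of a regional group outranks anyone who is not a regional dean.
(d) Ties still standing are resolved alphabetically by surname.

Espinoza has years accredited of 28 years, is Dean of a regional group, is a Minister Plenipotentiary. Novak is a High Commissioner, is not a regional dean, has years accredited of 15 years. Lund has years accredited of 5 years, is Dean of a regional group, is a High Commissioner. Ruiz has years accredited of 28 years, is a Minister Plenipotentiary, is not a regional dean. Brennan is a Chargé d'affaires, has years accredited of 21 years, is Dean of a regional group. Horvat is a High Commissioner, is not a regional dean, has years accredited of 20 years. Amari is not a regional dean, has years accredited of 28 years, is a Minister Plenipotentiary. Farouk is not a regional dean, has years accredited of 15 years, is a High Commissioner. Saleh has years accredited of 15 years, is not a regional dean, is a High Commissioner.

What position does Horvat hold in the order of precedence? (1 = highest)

1

By class of mission: Horvat, Farouk, Novak, Saleh and Lund (High Commissioner); then Espinoza, Amari and Ruiz (Minister Plenipotentiary); then Brennan (Chargé d'affaires).
Among Horvat, Farouk, Novak, Saleh and Lund, by years accredited (higher first) (reversed rule for this group): Horvat (20 years) before Farouk, Novak and Saleh (15 years) before Lund (5 years).
Farouk, Novak and Saleh are each not a regional dean, so the next rule applies.
Among Farouk, Novak and Saleh, alphabetically by surname: Farouk before Novak before Saleh.
Espinoza, Amari and Ruiz all have years accredited 28 years, so the next rule applies.
Among Espinoza, Amari and Ruiz, Dean of a regional group before not a regional dean: Espinoza (Dean of a regional group) before Amari and Ruiz (not a regional dean).
Among Amari and Ruiz, alphabetically by surname: Amari before Ruiz.
Order: Horvat, Farouk, Novak, Saleh, Lund, Espinoza, Amari, Ruiz, Brennan. So position 1.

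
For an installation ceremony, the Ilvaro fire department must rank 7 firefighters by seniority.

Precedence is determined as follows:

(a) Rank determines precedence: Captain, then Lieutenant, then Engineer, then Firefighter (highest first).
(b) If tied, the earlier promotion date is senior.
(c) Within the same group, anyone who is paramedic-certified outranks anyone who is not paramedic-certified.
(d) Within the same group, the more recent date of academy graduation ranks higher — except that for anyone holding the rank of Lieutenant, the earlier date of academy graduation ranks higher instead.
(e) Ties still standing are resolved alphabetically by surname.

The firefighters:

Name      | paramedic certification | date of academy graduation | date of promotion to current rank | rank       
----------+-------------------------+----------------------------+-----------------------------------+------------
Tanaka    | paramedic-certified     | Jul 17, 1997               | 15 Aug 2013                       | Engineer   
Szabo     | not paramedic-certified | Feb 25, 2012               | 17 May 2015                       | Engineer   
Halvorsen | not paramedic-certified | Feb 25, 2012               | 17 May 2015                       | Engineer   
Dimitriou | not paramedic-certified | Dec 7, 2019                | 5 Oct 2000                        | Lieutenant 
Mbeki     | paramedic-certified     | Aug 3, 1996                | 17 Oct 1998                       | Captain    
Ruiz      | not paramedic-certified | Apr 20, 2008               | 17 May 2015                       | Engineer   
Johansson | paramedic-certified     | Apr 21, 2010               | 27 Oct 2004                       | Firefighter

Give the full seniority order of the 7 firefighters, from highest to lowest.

Mbeki, Dimitriou, Tanaka, Halvorsen, Szabo, Ruiz, Johansson

By rank: Mbeki (Captain); then Dimitriou (Lieutenant); then Tanaka, Halvorsen, Szabo and Ruiz (Engineer); then Johansson (Firefighter).
Among Tanaka, Halvorsen, Szabo and Ruiz, by date of promotion to current rank (earlier first): Tanaka (15 Aug 2013) before Halvorsen, Szabo and Ruiz (17 May 2015).
Halvorsen, Szabo and Ruiz are each not paramedic-certified, so the next rule applies.
Among Halvorsen, Szabo and Ruiz, by date of academy graduation (later first): Halvorsen and Szabo (Feb 25, 2012) before Ruiz (Apr 20, 2008).
Among Halvorsen and Szabo, alphabetically by surname: Halvorsen before Szabo.
Full order: Mbeki, Dimitriou, Tanaka, Halvorsen, Szabo, Ruiz, Johansson.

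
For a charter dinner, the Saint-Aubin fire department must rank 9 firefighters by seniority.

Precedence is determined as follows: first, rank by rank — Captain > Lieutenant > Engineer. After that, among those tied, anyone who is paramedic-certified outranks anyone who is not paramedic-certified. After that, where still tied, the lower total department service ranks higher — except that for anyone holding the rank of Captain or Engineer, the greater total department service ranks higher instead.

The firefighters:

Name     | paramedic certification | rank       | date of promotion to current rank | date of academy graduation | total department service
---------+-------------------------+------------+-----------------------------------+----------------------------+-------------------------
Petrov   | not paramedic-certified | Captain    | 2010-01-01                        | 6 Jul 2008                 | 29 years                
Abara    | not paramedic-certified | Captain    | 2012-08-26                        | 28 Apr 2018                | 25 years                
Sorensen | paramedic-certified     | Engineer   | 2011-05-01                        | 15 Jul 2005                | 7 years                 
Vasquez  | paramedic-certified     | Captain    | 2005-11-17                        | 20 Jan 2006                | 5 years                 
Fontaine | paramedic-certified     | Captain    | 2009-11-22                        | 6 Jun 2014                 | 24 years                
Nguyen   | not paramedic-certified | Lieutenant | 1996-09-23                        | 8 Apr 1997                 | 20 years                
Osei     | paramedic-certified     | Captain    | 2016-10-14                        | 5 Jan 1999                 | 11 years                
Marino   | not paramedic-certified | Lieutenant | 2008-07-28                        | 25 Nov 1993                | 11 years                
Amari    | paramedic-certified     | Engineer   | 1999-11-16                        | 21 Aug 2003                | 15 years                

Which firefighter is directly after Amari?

By rank: Fontaine, Osei, Vasquez, Petrov and Abara (Captain); then Marino and Nguyen (Lieutenant); then Amari and Sorensen (Engineer).
Among Fontaine, Osei, Vasquez, Petrov and Abara, paramedic-certified before not paramedic-certified: Fontaine, Osei and Vasquez (paramedic-certified) before Petrov and Abara (not paramedic-certified).
Among Fontaine, Osei and Vasquez, by total department service (higher first) (reversed rule for this group): Fontaine (24 years) before Osei (11 years) before Vasquez (5 years).
Among Petrov and Abara, by total department service (higher first) (reversed rule for this group): Petrov (29 years) before Abara (25 years).
Marino and Nguyen are each not paramedic-certified, so the next rule applies.
Among Marino and Nguyen, by total department service (lower first): Marino (11 years) before Nguyen (20 years).
Amari and Sorensen are each paramedic-certified, so the next rule applies.
Among Amari and Sorensen, by total department service (higher first) (reversed rule for this group): Amari (15 years) before Sorensen (7 years).
Order: Fontaine, Osei, Vasquez, Petrov, Abara, Marino, Nguyen, Amari, Sorensen.

Sorensen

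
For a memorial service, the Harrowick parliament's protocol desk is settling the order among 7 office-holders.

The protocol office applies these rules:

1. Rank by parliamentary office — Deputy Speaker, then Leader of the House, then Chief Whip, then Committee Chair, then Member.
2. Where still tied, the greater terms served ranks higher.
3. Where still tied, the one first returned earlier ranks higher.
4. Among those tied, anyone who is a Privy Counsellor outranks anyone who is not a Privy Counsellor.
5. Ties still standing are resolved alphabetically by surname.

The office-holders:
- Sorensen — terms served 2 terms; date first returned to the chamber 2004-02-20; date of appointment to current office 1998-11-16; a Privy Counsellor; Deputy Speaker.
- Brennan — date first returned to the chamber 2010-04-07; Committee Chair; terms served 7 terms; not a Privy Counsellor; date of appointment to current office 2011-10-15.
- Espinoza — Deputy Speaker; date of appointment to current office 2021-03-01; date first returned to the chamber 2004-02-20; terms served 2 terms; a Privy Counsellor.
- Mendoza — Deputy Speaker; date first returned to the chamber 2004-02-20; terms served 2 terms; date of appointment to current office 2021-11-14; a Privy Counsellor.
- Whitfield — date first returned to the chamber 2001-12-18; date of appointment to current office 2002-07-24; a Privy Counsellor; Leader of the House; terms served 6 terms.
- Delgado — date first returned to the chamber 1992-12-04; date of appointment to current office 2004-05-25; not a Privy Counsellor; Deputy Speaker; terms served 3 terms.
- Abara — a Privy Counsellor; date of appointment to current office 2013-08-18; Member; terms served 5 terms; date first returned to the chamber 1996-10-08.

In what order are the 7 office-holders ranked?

Delgado, Espinoza, Mendoza, Sorensen, Whitfield, Brennan, Abara

By parliamentary office: Delgado, Espinoza, Mendoza and Sorensen (Deputy Speaker); then Whitfield (Leader of the House); then Brennan (Committee Chair); then Abara (Member).
Among Delgado, Espinoza, Mendoza and Sorensen, by terms served (higher first): Delgado (3 terms) before Espinoza, Mendoza and Sorensen (2 terms).
Espinoza, Mendoza and Sorensen all have date first returned to the chamber 2004-02-20, so the next rule applies.
Espinoza, Mendoza and Sorensen are each a Privy Counsellor, so the next rule applies.
Among Espinoza, Mendoza and Sorensen, alphabetically by surname: Espinoza before Mendoza before Sorensen.
Full order: Delgado, Espinoza, Mendoza, Sorensen, Whitfield, Brennan, Abara.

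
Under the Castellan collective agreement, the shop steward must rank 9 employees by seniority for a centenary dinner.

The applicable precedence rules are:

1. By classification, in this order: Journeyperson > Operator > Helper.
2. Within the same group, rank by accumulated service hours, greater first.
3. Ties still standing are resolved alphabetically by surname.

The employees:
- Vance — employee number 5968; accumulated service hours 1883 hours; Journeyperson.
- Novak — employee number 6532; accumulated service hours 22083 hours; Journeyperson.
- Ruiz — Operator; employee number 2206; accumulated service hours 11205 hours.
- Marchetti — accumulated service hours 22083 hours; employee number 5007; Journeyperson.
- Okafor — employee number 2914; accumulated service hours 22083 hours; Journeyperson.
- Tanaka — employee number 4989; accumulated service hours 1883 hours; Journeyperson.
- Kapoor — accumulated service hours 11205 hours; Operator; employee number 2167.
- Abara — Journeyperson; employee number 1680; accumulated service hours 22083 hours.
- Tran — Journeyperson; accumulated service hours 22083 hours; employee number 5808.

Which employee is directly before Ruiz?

Kapoor

By classification: Abara, Marchetti, Novak, Okafor, Tran, Tanaka and Vance (Journeyperson); then Kapoor and Ruiz (Operator).
Among Abara, Marchetti, Novak, Okafor, Tran, Tanaka and Vance, by accumulated service hours (higher first): Abara, Marchetti, Novak, Okafor and Tran (22083 hours) before Tanaka and Vance (1883 hours).
Among Abara, Marchetti, Novak, Okafor and Tran, alphabetically by surname: Abara before Marchetti before Novak before Okafor before Tran.
Among Tanaka and Vance, alphabetically by surname: Tanaka before Vance.
Kapoor and Ruiz both have accumulated service hours 11205 hours, so the next rule applies.
Among Kapoor and Ruiz, alphabetically by surname: Kapoor before Ruiz.
Order: Abara, Marchetti, Novak, Okafor, Tran, Tanaka, Vance, Kapoor, Ruiz.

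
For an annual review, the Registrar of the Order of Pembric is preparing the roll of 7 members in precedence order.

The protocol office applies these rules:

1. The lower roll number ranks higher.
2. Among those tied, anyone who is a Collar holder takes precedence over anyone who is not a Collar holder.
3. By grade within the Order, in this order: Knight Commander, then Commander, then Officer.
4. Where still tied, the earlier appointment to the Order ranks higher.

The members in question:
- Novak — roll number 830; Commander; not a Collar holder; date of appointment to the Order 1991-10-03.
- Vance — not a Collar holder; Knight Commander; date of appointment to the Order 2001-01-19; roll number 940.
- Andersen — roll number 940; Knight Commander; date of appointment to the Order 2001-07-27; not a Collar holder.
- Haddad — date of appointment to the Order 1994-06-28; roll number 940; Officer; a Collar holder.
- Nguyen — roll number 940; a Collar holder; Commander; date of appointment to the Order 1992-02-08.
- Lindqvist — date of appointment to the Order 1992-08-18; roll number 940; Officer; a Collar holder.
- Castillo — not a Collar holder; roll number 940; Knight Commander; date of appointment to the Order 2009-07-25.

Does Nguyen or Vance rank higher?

By roll number (lower first): Novak (830); then Nguyen, Lindqvist, Haddad, Vance, Andersen and Castillo (each 940).
Among Nguyen, Lindqvist, Haddad, Vance, Andersen and Castillo, a Collar holder before not a Collar holder: Nguyen, Lindqvist and Haddad (a Collar holder) before Vance, Andersen and Castillo (not a Collar holder).
Among Nguyen, Lindqvist and Haddad, by grade within the Order: Nguyen (Commander) before Lindqvist and Haddad (Officer).
Among Lindqvist and Haddad, by date of appointment to the Order (earlier first): Lindqvist (1992-08-18) before Haddad (1994-06-28).
Vance, Andersen and Castillo are each Knight Commander, so the next rule applies.
Among Vance, Andersen and Castillo, by date of appointment to the Order (earlier first): Vance (2001-01-19) before Andersen (2001-07-27) before Castillo (2009-07-25).
So Nguyen takes precedence.

Nguyen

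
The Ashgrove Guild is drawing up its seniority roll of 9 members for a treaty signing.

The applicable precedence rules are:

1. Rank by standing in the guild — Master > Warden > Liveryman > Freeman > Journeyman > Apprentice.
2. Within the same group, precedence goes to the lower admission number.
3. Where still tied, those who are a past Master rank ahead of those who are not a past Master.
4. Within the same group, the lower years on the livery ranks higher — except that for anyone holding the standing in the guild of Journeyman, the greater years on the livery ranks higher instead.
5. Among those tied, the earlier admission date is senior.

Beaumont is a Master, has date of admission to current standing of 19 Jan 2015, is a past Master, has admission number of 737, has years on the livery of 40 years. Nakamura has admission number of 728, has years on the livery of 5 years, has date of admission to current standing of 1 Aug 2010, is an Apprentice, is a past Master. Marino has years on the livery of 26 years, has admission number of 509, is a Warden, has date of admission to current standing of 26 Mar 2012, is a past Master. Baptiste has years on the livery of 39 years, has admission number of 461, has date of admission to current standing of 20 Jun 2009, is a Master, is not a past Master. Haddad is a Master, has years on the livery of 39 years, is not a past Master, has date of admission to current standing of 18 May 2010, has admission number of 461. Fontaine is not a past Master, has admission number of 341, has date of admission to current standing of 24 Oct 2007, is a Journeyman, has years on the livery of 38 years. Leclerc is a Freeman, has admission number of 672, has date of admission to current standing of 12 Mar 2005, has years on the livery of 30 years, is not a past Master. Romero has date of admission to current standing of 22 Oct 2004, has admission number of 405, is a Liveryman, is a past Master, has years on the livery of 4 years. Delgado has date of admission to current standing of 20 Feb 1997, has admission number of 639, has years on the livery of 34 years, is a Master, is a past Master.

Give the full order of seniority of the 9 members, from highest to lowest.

By standing in the guild: Baptiste, Haddad, Delgado and Beaumont (Master); then Marino (Warden); then Romero (Liveryman); then Leclerc (Freeman); then Fontaine (Journeyman); then Nakamura (Apprentice).
Among Baptiste, Haddad, Delgado and Beaumont, by admission number (lower first): Baptiste and Haddad (461) before Delgado (639) before Beaumont (737).
Baptiste and Haddad are each not a past Master, so the next rule applies.
Baptiste and Haddad both have years on the livery 39 years, so the next rule applies.
Among Baptiste and Haddad, by date of admission to current standing (earlier first): Baptiste (20 Jun 2009) before Haddad (18 May 2010).
Full order: Baptiste, Haddad, Delgado, Beaumont, Marino, Romero, Leclerc, Fontaine, Nakamura.

Baptiste, Haddad, Delgado, Beaumont, Marino, Romero, Leclerc, Fontaine, Nakamura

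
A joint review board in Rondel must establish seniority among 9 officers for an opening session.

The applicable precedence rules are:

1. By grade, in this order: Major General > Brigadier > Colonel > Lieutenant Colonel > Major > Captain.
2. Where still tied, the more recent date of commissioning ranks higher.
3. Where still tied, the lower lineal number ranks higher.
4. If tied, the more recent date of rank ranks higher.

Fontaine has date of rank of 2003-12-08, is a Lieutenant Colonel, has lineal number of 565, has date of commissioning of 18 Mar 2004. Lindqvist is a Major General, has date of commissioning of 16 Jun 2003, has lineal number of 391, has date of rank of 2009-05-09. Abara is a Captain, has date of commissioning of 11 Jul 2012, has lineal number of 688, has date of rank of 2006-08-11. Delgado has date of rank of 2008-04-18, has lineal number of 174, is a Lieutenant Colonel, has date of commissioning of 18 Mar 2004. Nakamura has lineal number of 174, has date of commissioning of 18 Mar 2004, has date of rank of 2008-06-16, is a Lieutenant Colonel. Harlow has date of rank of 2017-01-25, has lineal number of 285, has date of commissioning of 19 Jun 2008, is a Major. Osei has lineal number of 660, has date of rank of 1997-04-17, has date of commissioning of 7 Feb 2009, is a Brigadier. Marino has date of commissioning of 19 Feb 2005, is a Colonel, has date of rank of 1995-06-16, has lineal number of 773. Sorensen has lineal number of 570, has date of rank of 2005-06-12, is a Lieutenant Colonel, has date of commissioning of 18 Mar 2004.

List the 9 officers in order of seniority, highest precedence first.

By grade: Lindqvist (Major General); then Osei (Brigadier); then Marino (Colonel); then Nakamura, Delgado, Fontaine and Sorensen (Lieutenant Colonel); then Harlow (Major); then Abara (Captain).
Nakamura, Delgado, Fontaine and Sorensen all have date of commissioning 18 Mar 2004, so the next rule applies.
Among Nakamura, Delgado, Fontaine and Sorensen, by lineal number (lower first): Nakamura and Delgado (174) before Fontaine (565) before Sorensen (570).
Among Nakamura and Delgado, by date of rank (later first): Nakamura (2008-06-16) before Delgado (2008-04-18).
Full order: Lindqvist, Osei, Marino, Nakamura, Delgado, Fontaine, Sorensen, Harlow, Abara.

Lindqvist, Osei, Marino, Nakamura, Delgado, Fontaine, Sorensen, Harlow, Abara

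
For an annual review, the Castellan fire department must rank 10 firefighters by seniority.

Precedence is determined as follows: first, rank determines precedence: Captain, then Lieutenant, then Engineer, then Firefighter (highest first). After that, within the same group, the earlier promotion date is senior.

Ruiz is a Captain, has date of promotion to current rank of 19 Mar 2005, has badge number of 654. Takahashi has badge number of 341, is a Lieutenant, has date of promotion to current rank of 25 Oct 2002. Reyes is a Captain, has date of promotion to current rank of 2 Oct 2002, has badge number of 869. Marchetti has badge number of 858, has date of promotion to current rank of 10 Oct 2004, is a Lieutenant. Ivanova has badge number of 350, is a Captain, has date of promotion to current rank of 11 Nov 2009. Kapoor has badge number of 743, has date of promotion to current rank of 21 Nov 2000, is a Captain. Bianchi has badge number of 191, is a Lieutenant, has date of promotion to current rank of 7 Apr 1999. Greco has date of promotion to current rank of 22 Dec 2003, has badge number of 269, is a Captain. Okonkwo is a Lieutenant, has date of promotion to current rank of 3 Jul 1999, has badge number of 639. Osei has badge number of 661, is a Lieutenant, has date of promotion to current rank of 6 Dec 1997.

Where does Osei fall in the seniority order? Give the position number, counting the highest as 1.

6

By rank: Kapoor, Reyes, Greco, Ruiz and Ivanova (Captain); then Osei, Bianchi, Okonkwo, Takahashi and Marchetti (Lieutenant).
Among Kapoor, Reyes, Greco, Ruiz and Ivanova, by date of promotion to current rank (earlier first): Kapoor (21 Nov 2000) before Reyes (2 Oct 2002) before Greco (22 Dec 2003) before Ruiz (19 Mar 2005) before Ivanova (11 Nov 2009).
Among Osei, Bianchi, Okonkwo, Takahashi and Marchetti, by date of promotion to current rank (earlier first): Osei (6 Dec 1997) before Bianchi (7 Apr 1999) before Okonkwo (3 Jul 1999) before Takahashi (25 Oct 2002) before Marchetti (10 Oct 2004).
Order: Kapoor, Reyes, Greco, Ruiz, Ivanova, Osei, Bianchi, Okonkwo, Takahashi, Marchetti. So position 6.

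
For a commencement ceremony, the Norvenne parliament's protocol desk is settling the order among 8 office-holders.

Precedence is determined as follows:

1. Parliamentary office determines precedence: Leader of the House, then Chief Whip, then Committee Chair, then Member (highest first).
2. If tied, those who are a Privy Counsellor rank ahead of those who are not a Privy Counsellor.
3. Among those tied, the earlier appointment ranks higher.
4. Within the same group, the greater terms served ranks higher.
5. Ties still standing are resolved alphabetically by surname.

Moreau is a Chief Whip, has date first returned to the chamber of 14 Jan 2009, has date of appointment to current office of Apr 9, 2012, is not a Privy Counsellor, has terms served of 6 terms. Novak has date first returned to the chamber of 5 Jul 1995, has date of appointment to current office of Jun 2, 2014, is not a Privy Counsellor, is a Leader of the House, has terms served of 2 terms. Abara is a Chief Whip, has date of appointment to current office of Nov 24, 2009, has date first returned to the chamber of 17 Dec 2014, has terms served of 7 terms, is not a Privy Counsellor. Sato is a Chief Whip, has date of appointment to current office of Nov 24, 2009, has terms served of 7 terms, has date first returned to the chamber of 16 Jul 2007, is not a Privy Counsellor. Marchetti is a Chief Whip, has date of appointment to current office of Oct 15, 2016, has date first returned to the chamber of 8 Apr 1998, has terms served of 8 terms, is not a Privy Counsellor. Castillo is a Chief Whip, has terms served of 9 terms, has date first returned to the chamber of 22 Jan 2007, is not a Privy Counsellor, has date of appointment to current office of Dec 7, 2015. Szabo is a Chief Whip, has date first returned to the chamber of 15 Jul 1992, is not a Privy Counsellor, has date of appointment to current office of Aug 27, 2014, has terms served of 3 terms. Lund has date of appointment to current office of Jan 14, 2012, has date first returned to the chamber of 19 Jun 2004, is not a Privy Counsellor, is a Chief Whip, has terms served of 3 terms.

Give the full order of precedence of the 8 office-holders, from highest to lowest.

Novak, Abara, Sato, Lund, Moreau, Szabo, Castillo, Marchetti

By parliamentary office: Novak (Leader of the House); then Abara, Sato, Lund, Moreau, Szabo, Castillo and Marchetti (Chief Whip).
Abara, Sato, Lund, Moreau, Szabo, Castillo and Marchetti are each not a Privy Counsellor, so the next rule applies.
Among Abara, Sato, Lund, Moreau, Szabo, Castillo and Marchetti, by date of appointment to current office (earlier first): Abara and Sato (Nov 24, 2009) before Lund (Jan 14, 2012) before Moreau (Apr 9, 2012) before Szabo (Aug 27, 2014) before Castillo (Dec 7, 2015) before Marchetti (Oct 15, 2016).
Abara and Sato both have terms served 7 terms, so the next rule applies.
Among Abara and Sato, alphabetically by surname: Abara before Sato.
Full order: Novak, Abara, Sato, Lund, Moreau, Szabo, Castillo, Marchetti.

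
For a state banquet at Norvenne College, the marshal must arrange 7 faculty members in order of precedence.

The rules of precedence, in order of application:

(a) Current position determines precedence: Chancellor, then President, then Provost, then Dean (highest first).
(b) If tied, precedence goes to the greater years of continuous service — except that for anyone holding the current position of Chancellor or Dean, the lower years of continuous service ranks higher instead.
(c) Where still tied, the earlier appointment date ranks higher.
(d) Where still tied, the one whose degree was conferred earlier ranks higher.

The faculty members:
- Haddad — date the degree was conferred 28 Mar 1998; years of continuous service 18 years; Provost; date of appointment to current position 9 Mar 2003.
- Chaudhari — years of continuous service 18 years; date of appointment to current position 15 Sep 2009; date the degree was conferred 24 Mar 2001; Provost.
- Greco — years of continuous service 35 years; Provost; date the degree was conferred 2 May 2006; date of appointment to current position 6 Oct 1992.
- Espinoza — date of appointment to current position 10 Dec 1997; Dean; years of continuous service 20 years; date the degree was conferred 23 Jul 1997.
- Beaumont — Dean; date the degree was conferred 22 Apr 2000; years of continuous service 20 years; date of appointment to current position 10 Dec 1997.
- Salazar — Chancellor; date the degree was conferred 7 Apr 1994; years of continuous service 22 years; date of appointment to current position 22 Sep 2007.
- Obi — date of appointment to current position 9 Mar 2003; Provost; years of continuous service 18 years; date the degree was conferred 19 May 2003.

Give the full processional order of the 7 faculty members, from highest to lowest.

Salazar, Greco, Haddad, Obi, Chaudhari, Espinoza, Beaumont

By current position: Salazar (Chancellor); then Greco, Haddad, Obi and Chaudhari (Provost); then Espinoza and Beaumont (Dean).
Among Greco, Haddad, Obi and Chaudhari, by years of continuous service (higher first): Greco (35 years) before Haddad, Obi and Chaudhari (18 years).
Among Haddad, Obi and Chaudhari, by date of appointment to current position (earlier first): Haddad and Obi (9 Mar 2003) before Chaudhari (15 Sep 2009).
Among Haddad and Obi, by date the degree was conferred (earlier first): Haddad (28 Mar 1998) before Obi (19 May 2003).
Espinoza and Beaumont both have years of continuous service 20 years, so the next rule applies.
Espinoza and Beaumont both have date of appointment to current position 10 Dec 1997, so the next rule applies.
Among Espinoza and Beaumont, by date the degree was conferred (earlier first): Espinoza (23 Jul 1997) before Beaumont (22 Apr 2000).
Full order: Salazar, Greco, Haddad, Obi, Chaudhari, Espinoza, Beaumont.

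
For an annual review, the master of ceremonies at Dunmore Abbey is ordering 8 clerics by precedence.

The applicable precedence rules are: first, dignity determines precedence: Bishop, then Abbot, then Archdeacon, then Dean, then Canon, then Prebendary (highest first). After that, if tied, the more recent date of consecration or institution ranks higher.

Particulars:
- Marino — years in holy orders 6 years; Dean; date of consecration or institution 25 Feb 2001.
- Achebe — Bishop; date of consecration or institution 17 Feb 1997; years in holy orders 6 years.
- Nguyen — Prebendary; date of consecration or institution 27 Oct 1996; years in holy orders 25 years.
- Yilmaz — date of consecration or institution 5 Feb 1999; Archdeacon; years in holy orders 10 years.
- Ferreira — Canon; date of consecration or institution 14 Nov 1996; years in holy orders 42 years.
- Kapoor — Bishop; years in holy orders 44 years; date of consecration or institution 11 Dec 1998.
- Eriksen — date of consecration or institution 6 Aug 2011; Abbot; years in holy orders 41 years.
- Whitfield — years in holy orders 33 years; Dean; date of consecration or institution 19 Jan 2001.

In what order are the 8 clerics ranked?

Kapoor, Achebe, Eriksen, Yilmaz, Marino, Whitfield, Ferreira, Nguyen

By dignity: Kapoor and Achebe (Bishop); then Eriksen (Abbot); then Yilmaz (Archdeacon); then Marino and Whitfield (Dean); then Ferreira (Canon); then Nguyen (Prebendary).
Among Kapoor and Achebe, by date of consecration or institution (later first): Kapoor (11 Dec 1998) before Achebe (17 Feb 1997).
Among Marino and Whitfield, by date of consecration or institution (later first): Marino (25 Feb 2001) before Whitfield (19 Jan 2001).
Full order: Kapoor, Achebe, Eriksen, Yilmaz, Marino, Whitfield, Ferreira, Nguyen.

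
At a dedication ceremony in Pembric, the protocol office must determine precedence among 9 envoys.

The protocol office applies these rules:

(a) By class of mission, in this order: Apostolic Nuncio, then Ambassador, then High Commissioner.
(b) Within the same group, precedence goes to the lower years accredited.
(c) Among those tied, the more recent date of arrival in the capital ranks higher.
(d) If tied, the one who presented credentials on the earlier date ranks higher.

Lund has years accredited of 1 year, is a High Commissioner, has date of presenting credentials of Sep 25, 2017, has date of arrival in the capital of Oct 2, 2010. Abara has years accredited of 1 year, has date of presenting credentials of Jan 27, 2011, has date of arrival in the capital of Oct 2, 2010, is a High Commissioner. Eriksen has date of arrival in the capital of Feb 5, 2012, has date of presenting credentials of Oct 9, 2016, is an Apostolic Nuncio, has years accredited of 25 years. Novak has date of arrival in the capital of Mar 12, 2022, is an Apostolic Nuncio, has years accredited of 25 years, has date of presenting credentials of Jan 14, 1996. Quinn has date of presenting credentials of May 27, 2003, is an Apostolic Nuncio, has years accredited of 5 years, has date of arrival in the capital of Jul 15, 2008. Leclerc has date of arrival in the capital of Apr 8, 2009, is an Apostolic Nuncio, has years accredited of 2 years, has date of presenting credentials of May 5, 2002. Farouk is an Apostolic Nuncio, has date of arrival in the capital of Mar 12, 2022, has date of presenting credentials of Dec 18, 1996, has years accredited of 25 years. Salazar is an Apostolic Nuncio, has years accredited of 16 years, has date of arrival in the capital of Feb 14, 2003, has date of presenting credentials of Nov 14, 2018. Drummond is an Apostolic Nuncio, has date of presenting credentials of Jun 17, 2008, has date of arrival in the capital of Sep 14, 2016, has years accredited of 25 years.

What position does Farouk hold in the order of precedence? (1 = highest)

By class of mission: Leclerc, Quinn, Salazar, Novak, Farouk, Drummond and Eriksen (Apostolic Nuncio); then Abara and Lund (High Commissioner).
Among Leclerc, Quinn, Salazar, Novak, Farouk, Drummond and Eriksen, by years accredited (lower first): Leclerc (2 years) before Quinn (5 years) before Salazar (16 years) before Novak, Farouk, Drummond and Eriksen (25 years).
Among Novak, Farouk, Drummond and Eriksen, by date of arrival in the capital (later first): Novak and Farouk (Mar 12, 2022) before Drummond (Sep 14, 2016) before Eriksen (Feb 5, 2012).
Among Novak and Farouk, by date of presenting credentials (earlier first): Novak (Jan 14, 1996) before Farouk (Dec 18, 1996).
Abara and Lund both have years accredited 1 year, so the next rule applies.
Abara and Lund both have date of arrival in the capital Oct 2, 2010, so the next rule applies.
Among Abara and Lund, by date of presenting credentials (earlier first): Abara (Jan 27, 2011) before Lund (Sep 25, 2017).
Order: Leclerc, Quinn, Salazar, Novak, Farouk, Drummond, Eriksen, Abara, Lund. So position 5.

5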